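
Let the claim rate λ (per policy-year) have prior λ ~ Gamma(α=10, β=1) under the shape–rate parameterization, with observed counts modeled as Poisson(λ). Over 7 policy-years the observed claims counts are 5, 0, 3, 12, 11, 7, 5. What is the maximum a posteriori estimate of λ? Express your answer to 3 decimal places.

Σxᵢ = 5+0+3+12+11+7+5 = 43, with n = 7.
Posterior ∝ λ^9e^(−1λ) · λ^43e^(−7λ) = λ^52e^(−8λ), i.e. Gamma(shape=53, rate=8).
The mode of a Gamma(a, b) with a ≥ 1 (shape–rate) is (a−1)/b = 52/8 ≈ 6.500.

λ̂_MAP = 6.500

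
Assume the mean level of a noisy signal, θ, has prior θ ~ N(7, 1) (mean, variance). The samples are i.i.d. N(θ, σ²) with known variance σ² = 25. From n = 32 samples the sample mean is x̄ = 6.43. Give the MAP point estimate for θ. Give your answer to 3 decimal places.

θ̂_MAP = 6.680

n = 32, x̄ = 6.43.
For a Normal prior and Normal likelihood with known variance, the posterior is Normal; its mode equals its mean, the precision-weighted average.
Prior precision 1/σ₀² = 1/1 = 1; data precision n/σ² = 32/25 = 1.28.
θ̂ = (1·7 + 1.28·6.43) / (1 + 1.28) = 15.2304/2.28 = 6.680.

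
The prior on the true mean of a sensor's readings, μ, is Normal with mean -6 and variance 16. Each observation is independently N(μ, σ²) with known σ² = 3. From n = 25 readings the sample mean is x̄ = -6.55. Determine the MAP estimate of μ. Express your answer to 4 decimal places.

n = 25, x̄ = -6.55.
For a Normal prior and Normal likelihood with known variance, the posterior is Normal; its mode equals its mean, the precision-weighted average.
Prior precision 1/σ₀² = 1/16 = 0.0625; data precision n/σ² = 25/3.
μ̂ = (0.0625·(-6) + (25/3)·(-6.55)) / (0.0625 + 25/3) = (-1319/24)/(403/48) = -2638/403 ≈ -6.5459.

μ̂_MAP = -6.5459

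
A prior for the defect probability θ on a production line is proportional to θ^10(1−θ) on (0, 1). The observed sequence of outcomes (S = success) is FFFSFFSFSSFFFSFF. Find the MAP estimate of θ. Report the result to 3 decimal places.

The prior density ∝ θ^10(1−θ)^1 is the kernel of Beta(11, 2).
Data: 5 successes in 16 trials (from the sequence). The binomial likelihood contributes θ^5(1−θ)^11, so the posterior is Beta(11+5, 2+11) = Beta(16, 13).
For Beta(a, b) with a, b > 1 the mode is (a−1)/(a+b−2) = 15/27 ≈ 0.556.

θ̂_MAP = 0.556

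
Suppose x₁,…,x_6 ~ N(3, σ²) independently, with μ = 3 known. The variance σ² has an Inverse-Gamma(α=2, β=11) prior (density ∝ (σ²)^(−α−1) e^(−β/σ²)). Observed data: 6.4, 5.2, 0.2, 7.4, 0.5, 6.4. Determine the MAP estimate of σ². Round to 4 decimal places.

Sum of squared deviations about the known mean: SS = (6.4−3)² + (5.2−3)² + (0.2−3)² + (7.4−3)² + (0.5−3)² + (6.4−3)² = 61.41.
The Normal likelihood contributes (σ²)^(−n/2) exp(−SS/(2σ²)), so the posterior is Inverse-Gamma(α + n/2, β + SS/2) = Inverse-Gamma(5, 41.705).
The mode of Inverse-Gamma(a, b) is b/(a+1) = 41.705/6 ≈ 6.9508.

σ̂²_MAP = 6.9508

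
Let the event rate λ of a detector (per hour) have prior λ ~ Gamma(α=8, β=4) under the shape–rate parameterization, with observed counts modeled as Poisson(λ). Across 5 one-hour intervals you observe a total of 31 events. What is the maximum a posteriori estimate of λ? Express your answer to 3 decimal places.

λ̂_MAP = 4.222

Σxᵢ = 31, n = 5.
Posterior ∝ λ^7e^(−4λ) · λ^31e^(−5λ) = λ^38e^(−9λ), i.e. Gamma(shape=39, rate=9).
The mode of a Gamma(a, b) with a ≥ 1 (shape–rate) is (a−1)/b = 38/9 ≈ 4.222.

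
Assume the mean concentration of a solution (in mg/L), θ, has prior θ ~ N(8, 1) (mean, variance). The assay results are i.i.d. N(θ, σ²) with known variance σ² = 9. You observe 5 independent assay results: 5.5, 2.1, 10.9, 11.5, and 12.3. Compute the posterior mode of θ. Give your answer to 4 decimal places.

θ̂_MAP = 8.1643

n = 5; x̄ = (5.5 + 2.1 + 10.9 + 11.5 + 12.3)/5 = 42.3/5 = 8.46.
For a Normal prior and Normal likelihood with known variance, the posterior is Normal; its mode equals its mean, the precision-weighted average.
Prior precision 1/σ₀² = 1/1 = 1; data precision n/σ² = 5/9.
θ̂ = (1·8 + (5/9)·8.46) / (1 + 5/9) = 12.7/(14/9) = 1143/140 ≈ 8.1643.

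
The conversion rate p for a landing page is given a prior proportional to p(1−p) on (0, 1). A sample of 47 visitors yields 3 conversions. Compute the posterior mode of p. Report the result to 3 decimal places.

p̂_MAP = 0.082

The prior density ∝ p(1−p)^1 is the kernel of Beta(2, 2).
Data: 3 successes in 47 trials. The binomial likelihood contributes p^3(1−p)^44, so the posterior is Beta(2+3, 2+44) = Beta(5, 46).
For Beta(a, b) with a, b > 1 the mode is (a−1)/(a+b−2) = 4/49 ≈ 0.082.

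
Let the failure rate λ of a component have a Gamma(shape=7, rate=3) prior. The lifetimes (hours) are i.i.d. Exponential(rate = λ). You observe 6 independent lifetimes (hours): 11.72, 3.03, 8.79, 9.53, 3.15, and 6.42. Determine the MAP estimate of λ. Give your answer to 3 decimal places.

The Exponential(rate=λ) likelihood is ∝ λ^n e^(−λΣtᵢ). Here n = 6 and Σtᵢ = 11.72 + 3.03 + 8.79 + 9.53 + 3.15 + 6.42 = 42.64.
Posterior ∝ λ^6e^(−3λ) · λ^6e^(−42.64λ) = λ^12e^(−45.64λ), i.e. Gamma(13, 45.64).
Mode = (a−1)/b = 12/45.64 ≈ 0.263.

λ̂_MAP = 0.263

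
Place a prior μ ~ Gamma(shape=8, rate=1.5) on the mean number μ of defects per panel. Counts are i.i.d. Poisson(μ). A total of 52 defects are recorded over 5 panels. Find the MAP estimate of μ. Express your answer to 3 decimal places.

Σxᵢ = 52, n = 5.
Posterior ∝ μ^7e^(−1.5μ) · μ^52e^(−5μ) = μ^59e^(−6.5μ), i.e. Gamma(shape=60, rate=6.5).
The mode of a Gamma(a, b) with a ≥ 1 (shape–rate) is (a−1)/b = 59/6.5 ≈ 9.077.

μ̂_MAP = 9.077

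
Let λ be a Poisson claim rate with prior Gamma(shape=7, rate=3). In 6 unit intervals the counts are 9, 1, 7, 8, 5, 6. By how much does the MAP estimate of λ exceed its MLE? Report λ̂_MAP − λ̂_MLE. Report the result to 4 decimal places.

Σxᵢ = 36. Posterior is Gamma(43, 9); MAP = (43−1)/9 = 42/9 ≈ 4.66667.
MLE = x̄ = 36/6 ≈ 6.00000.
Difference = 42/9 − 36/6 = -4/3 ≈ -1.3333.

MAP − MLE = -1.3333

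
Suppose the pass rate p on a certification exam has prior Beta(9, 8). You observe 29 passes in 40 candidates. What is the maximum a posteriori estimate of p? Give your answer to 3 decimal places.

Prior: Beta(9, 8).
Data: 29 successes in 40 trials. The binomial likelihood contributes p^29(1−p)^11, so the posterior is Beta(9+29, 8+11) = Beta(38, 19).
For Beta(a, b) with a, b > 1 the mode is (a−1)/(a+b−2) = 37/55 ≈ 0.673.

p̂_MAP = 0.673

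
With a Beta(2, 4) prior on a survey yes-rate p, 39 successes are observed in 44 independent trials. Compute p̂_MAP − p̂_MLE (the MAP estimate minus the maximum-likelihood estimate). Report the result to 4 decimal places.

Posterior is Beta(41, 9); MAP = (41−1)/(50−2) = 40/48 ≈ 0.83333.
MLE ignores the prior: p̂_MLE = k/n = 39/44 ≈ 0.88636.
Difference = 40/48 − 39/44 = -7/132 ≈ -0.0530.

MAP − MLE = -0.0530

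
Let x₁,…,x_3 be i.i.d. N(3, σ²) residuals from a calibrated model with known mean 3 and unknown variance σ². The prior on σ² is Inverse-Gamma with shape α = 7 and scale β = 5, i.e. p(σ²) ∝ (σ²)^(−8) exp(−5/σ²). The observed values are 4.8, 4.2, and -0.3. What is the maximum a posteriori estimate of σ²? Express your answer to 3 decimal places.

Sum of squared deviations about the known mean: SS = (4.8−3)² + (4.2−3)² + (-0.3−3)² = 15.57.
The Normal likelihood contributes (σ²)^(−n/2) exp(−SS/(2σ²)), so the posterior is Inverse-Gamma(α + n/2, β + SS/2) = Inverse-Gamma(8.5, 12.785).
The mode of Inverse-Gamma(a, b) is b/(a+1) = 12.785/9.5 ≈ 1.346.

σ̂²_MAP = 1.346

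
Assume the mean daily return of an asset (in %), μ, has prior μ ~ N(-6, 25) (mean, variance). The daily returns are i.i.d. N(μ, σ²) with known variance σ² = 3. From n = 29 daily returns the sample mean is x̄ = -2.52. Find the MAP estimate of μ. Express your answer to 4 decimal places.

μ̂_MAP = -2.5343

n = 29, x̄ = -2.52.
For a Normal prior and Normal likelihood with known variance, the posterior is Normal; its mode equals its mean, the precision-weighted average.
Prior precision 1/σ₀² = 1/25 = 0.04; data precision n/σ² = 29/3.
μ̂ = (0.04·(-6) + (29/3)·(-2.52)) / (0.04 + 29/3) = (-24.6)/(728/75) = -1845/728 ≈ -2.5343.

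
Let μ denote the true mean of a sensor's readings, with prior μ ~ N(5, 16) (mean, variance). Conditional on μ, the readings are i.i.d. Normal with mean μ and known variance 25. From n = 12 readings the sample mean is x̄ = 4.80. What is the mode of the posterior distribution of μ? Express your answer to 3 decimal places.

μ̂_MAP = 4.823

n = 12, x̄ = 4.80.
For a Normal prior and Normal likelihood with known variance, the posterior is Normal; its mode equals its mean, the precision-weighted average.
Prior precision 1/σ₀² = 1/16 = 0.0625; data precision n/σ² = 12/25 = 0.48.
μ̂ = (0.0625·5 + 0.48·4.8) / (0.0625 + 0.48) = 2.6165/0.5425 = 5233/1085 ≈ 4.823.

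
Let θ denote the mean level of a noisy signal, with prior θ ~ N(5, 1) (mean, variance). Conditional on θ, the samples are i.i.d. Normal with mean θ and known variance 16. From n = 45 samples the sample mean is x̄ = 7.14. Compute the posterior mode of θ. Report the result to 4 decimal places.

θ̂_MAP = 6.5787

n = 45, x̄ = 7.14.
For a Normal prior and Normal likelihood with known variance, the posterior is Normal; its mode equals its mean, the precision-weighted average.
Prior precision 1/σ₀² = 1/1 = 1; data precision n/σ² = 45/16 = 2.8125.
θ̂ = (1·5 + 2.8125·7.14) / (1 + 2.8125) = 25.08125/3.8125 = 4013/610 ≈ 6.5787.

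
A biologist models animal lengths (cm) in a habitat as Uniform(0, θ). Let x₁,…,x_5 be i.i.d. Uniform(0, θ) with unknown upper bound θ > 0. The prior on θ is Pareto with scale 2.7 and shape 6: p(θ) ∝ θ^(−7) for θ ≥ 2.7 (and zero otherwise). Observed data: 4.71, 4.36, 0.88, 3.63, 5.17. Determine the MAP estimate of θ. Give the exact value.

θ̂_MAP = 5.17

The Uniform(0, θ) likelihood is θ^(−n) for θ ≥ max(xᵢ), zero otherwise. Here max(xᵢ) = 5.17.
Posterior ∝ θ^(−7) · θ^(−5) = θ^(−12) on θ ≥ max(2.7, 5.17) = 5.17.
This density is strictly decreasing in θ, so the posterior mode lies at the lower boundary of the support.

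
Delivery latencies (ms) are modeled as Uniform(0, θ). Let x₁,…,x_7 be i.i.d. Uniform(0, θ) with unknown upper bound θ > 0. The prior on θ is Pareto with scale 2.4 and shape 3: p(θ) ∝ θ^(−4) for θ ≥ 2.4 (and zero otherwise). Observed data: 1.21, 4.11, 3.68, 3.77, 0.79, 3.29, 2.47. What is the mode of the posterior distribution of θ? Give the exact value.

θ̂_MAP = 4.11

The Uniform(0, θ) likelihood is θ^(−n) for θ ≥ max(xᵢ), zero otherwise. Here max(xᵢ) = 4.11.
Posterior ∝ θ^(−4) · θ^(−7) = θ^(−11) on θ ≥ max(2.4, 4.11) = 4.11.
This density is strictly decreasing in θ, so the posterior mode lies at the lower boundary of the support.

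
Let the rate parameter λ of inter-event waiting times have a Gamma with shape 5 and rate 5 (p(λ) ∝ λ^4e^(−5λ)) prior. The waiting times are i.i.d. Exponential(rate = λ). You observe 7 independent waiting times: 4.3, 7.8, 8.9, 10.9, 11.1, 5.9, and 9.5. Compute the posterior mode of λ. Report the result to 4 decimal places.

λ̂_MAP = 0.1735

The Exponential(rate=λ) likelihood is ∝ λ^n e^(−λΣtᵢ). Here n = 7 and Σtᵢ = 4.3 + 7.8 + 8.9 + 10.9 + 11.1 + 5.9 + 9.5 = 58.4.
Posterior ∝ λ^4e^(−5λ) · λ^7e^(−58.4λ) = λ^11e^(−63.4λ), i.e. Gamma(12, 63.4).
Mode = (a−1)/b = 11/63.4 ≈ 0.1735.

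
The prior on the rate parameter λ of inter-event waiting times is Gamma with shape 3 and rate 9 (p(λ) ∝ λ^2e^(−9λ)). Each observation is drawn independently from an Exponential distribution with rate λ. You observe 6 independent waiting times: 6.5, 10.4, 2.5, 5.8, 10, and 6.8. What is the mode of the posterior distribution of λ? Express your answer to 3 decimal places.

The Exponential(rate=λ) likelihood is ∝ λ^n e^(−λΣtᵢ). Here n = 6 and Σtᵢ = 6.5 + 10.4 + 2.5 + 5.8 + 10 + 6.8 = 42.
Posterior ∝ λ^2e^(−9λ) · λ^6e^(−42λ) = λ^8e^(−51λ), i.e. Gamma(9, 51).
Mode = (a−1)/b = 8/51 ≈ 0.157.

λ̂_MAP = 0.157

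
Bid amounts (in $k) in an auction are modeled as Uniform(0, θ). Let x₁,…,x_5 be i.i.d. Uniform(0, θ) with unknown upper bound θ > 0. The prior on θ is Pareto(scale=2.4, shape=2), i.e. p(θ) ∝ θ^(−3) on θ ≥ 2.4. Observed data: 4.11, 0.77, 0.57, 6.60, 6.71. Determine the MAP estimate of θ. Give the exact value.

The Uniform(0, θ) likelihood is θ^(−n) for θ ≥ max(xᵢ), zero otherwise. Here max(xᵢ) = 6.71.
Posterior ∝ θ^(−3) · θ^(−5) = θ^(−8) on θ ≥ max(2.4, 6.71) = 6.71.
This density is strictly decreasing in θ, so the posterior mode lies at the lower boundary of the support.

θ̂_MAP = 6.71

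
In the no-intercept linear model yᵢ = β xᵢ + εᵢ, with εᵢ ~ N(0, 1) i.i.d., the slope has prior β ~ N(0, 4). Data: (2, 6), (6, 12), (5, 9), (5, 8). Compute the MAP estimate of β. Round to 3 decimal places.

β̂_MAP = 1.873

log p(β | y) = −Σ(yᵢ − βxᵢ)²/(2·1) − β²/(2·4) + const.
Setting the derivative to zero: Σxᵢ(yᵢ − βxᵢ)/1 − β/4 = 0, so β = Σxᵢyᵢ / (Σxᵢ² + σ²/τ²).
Σxᵢyᵢ = 2·6 + 6·12 + 5·9 + 5·8 = 169; Σxᵢ² = 90; σ²/τ² = 0.25.
β̂_MAP = 169 / (90 + 0.25) = 169/90.25 ≈ 1.873.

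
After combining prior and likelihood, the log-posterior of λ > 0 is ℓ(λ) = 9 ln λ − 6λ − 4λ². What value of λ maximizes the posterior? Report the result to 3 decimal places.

λ̂_MAP = 0.750

ℓ'(λ) = 9/λ − 6 − 8λ. Setting this to zero and multiplying by λ: 8λ² + 6λ − 9 = 0.
λ = (−6 + √(6² + 4·8·9)) / (2·8) = (−6 + √324) / 16 = (−6 + 18)/16 = 3/4.
ℓ''(λ) = −9/λ² − 8 < 0, confirming a maximum.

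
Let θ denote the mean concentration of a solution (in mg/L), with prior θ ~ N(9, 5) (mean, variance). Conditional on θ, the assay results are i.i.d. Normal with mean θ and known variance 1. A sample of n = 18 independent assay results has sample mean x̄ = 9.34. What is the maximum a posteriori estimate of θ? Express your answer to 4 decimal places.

θ̂_MAP = 9.3363

n = 18, x̄ = 9.34.
For a Normal prior and Normal likelihood with known variance, the posterior is Normal; its mode equals its mean, the precision-weighted average.
Prior precision 1/σ₀² = 1/5 = 0.2; data precision n/σ² = 18/1 = 18.
θ̂ = (0.2·9 + 18·9.34) / (0.2 + 18) = 169.92/18.2 = 4248/455 ≈ 9.3363.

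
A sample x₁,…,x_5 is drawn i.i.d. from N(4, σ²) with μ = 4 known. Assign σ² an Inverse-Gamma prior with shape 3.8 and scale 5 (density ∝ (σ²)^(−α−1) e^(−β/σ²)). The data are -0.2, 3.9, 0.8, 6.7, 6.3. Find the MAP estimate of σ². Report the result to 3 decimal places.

σ̂²_MAP = 3.457

Sum of squared deviations about the known mean: SS = (-0.2−4)² + (3.9−4)² + (0.8−4)² + (6.7−4)² + (6.3−4)² = 40.47.
The Normal likelihood contributes (σ²)^(−n/2) exp(−SS/(2σ²)), so the posterior is Inverse-Gamma(α + n/2, β + SS/2) = Inverse-Gamma(6.3, 25.235).
The mode of Inverse-Gamma(a, b) is b/(a+1) = 25.235/7.3 ≈ 3.457.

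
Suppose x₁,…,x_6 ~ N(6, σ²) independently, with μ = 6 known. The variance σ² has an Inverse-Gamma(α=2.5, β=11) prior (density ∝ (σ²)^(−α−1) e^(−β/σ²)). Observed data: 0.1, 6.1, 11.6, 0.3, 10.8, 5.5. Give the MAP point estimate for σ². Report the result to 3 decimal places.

Sum of squared deviations about the known mean: SS = (0.1−6)² + (6.1−6)² + (11.6−6)² + (0.3−6)² + (10.8−6)² + (5.5−6)² = 121.96.
The Normal likelihood contributes (σ²)^(−n/2) exp(−SS/(2σ²)), so the posterior is Inverse-Gamma(α + n/2, β + SS/2) = Inverse-Gamma(5.5, 71.98).
The mode of Inverse-Gamma(a, b) is b/(a+1) = 71.98/6.5 ≈ 11.074.

σ̂²_MAP = 11.074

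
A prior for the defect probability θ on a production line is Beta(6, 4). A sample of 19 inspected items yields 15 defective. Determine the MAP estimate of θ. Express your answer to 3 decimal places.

θ̂_MAP = 0.741

Prior: Beta(6, 4).
Data: 15 successes in 19 trials. The binomial likelihood contributes θ^15(1−θ)^4, so the posterior is Beta(6+15, 4+4) = Beta(21, 8).
For Beta(a, b) with a, b > 1 the mode is (a−1)/(a+b−2) = 20/27 ≈ 0.741.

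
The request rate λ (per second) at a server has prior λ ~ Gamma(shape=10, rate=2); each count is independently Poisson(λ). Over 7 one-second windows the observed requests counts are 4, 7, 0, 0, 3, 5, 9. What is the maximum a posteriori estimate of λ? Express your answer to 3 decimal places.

Σxᵢ = 4+7+0+0+3+5+9 = 28, with n = 7.
Posterior ∝ λ^9e^(−2λ) · λ^28e^(−7λ) = λ^37e^(−9λ), i.e. Gamma(shape=38, rate=9).
The mode of a Gamma(a, b) with a ≥ 1 (shape–rate) is (a−1)/b = 37/9 ≈ 4.111.

λ̂_MAP = 4.111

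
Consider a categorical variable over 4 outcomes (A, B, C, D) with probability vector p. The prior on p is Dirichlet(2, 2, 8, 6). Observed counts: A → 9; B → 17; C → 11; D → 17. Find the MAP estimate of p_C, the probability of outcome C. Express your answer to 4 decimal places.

MAP estimate of p_C = 0.2647

The posterior is Dirichlet(αᵢ + nᵢ) = Dirichlet(11, 19, 19, 23).
For a Dirichlet(a₁,…,a_K) with all aᵢ > 1, the mode has j-th component (aⱼ − 1)/(Σaᵢ − K).
Here Σaᵢ = 72 and K = 4, so p_C = (19 − 1)/(72 − 4) = 18/68 ≈ 0.2647.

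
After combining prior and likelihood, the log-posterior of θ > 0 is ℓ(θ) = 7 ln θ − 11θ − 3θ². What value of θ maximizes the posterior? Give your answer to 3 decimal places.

θ̂_MAP = 0.500

ℓ'(θ) = 7/θ − 11 − 6θ. Setting this to zero and multiplying by θ: 6θ² + 11θ − 7 = 0.
θ = (−11 + √(11² + 4·6·7)) / (2·6) = (−11 + √289) / 12 = (−11 + 17)/12 = 1/2.
ℓ''(θ) = −7/θ² − 6 < 0, confirming a maximum.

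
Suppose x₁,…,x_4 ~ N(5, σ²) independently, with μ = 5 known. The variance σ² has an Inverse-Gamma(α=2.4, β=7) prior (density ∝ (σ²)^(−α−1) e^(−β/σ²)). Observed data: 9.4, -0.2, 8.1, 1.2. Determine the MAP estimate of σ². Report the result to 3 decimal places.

Sum of squared deviations about the known mean: SS = (9.4−5)² + (-0.2−5)² + (8.1−5)² + (1.2−5)² = 70.45.
The Normal likelihood contributes (σ²)^(−n/2) exp(−SS/(2σ²)), so the posterior is Inverse-Gamma(α + n/2, β + SS/2) = Inverse-Gamma(4.4, 42.225).
The mode of Inverse-Gamma(a, b) is b/(a+1) = 42.225/5.4 ≈ 7.819.

σ̂²_MAP = 7.819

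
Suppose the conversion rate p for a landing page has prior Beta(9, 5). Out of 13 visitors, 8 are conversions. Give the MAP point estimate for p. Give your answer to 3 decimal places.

Prior: Beta(9, 5).
Data: 8 successes in 13 trials. The binomial likelihood contributes p^8(1−p)^5, so the posterior is Beta(9+8, 5+5) = Beta(17, 10).
For Beta(a, b) with a, b > 1 the mode is (a−1)/(a+b−2) = 16/25 ≈ 0.640.

p̂_MAP = 0.640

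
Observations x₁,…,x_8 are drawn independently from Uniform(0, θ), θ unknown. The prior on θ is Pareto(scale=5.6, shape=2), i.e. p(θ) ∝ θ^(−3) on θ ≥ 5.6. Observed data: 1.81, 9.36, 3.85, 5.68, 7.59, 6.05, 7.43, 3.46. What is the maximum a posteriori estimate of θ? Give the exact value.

θ̂_MAP = 9.36

The Uniform(0, θ) likelihood is θ^(−n) for θ ≥ max(xᵢ), zero otherwise. Here max(xᵢ) = 9.36.
Posterior ∝ θ^(−3) · θ^(−8) = θ^(−11) on θ ≥ max(5.6, 9.36) = 9.36.
This density is strictly decreasing in θ, so the posterior mode lies at the lower boundary of the support.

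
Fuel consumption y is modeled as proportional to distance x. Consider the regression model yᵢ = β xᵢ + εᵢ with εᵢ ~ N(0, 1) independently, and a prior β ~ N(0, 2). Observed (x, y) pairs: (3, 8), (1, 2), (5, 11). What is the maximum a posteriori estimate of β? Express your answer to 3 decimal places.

β̂_MAP = 2.282

log p(β | y) = −Σ(yᵢ − βxᵢ)²/(2·1) − β²/(2·2) + const.
Setting the derivative to zero: Σxᵢ(yᵢ − βxᵢ)/1 − β/2 = 0, so β = Σxᵢyᵢ / (Σxᵢ² + σ²/τ²).
Σxᵢyᵢ = 3·8 + 1·2 + 5·11 = 81; Σxᵢ² = 35; σ²/τ² = 0.5.
β̂_MAP = 81 / (35 + 0.5) = 81/35.5 ≈ 2.282.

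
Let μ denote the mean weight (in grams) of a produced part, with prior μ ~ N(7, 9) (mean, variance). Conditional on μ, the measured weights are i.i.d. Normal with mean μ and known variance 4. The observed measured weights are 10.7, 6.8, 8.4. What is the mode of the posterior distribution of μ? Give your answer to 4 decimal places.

μ̂_MAP = 8.4226

n = 3; x̄ = (10.7 + 6.8 + 8.4)/3 = 25.9/3 = 259/30 ≈ 8.6333.
For a Normal prior and Normal likelihood with known variance, the posterior is Normal; its mode equals its mean, the precision-weighted average.
Prior precision 1/σ₀² = 1/9; data precision n/σ² = 3/4 = 0.75.
μ̂ = ((1/9)·7 + 0.75·(259/30)) / (1/9 + 0.75) = (2611/360)/(31/36) = 2611/310 ≈ 8.4226.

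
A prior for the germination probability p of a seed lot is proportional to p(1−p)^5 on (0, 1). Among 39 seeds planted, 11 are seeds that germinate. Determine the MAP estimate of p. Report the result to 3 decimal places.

The prior density ∝ p(1−p)^5 is the kernel of Beta(2, 6).
Data: 11 successes in 39 trials. The binomial likelihood contributes p^11(1−p)^28, so the posterior is Beta(2+11, 6+28) = Beta(13, 34).
For Beta(a, b) with a, b > 1 the mode is (a−1)/(a+b−2) = 12/45 ≈ 0.267.

p̂_MAP = 0.267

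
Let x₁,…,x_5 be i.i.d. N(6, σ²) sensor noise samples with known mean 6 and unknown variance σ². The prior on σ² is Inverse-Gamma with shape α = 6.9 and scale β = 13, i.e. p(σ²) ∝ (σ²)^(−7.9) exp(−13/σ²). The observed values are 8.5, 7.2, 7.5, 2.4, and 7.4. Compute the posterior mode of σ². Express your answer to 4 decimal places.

σ̂²_MAP = 2.4452

Sum of squared deviations about the known mean: SS = (8.5−6)² + (7.2−6)² + (7.5−6)² + (2.4−6)² + (7.4−6)² = 24.86.
The Normal likelihood contributes (σ²)^(−n/2) exp(−SS/(2σ²)), so the posterior is Inverse-Gamma(α + n/2, β + SS/2) = Inverse-Gamma(9.4, 25.43).
The mode of Inverse-Gamma(a, b) is b/(a+1) = 25.43/10.4 ≈ 2.4452.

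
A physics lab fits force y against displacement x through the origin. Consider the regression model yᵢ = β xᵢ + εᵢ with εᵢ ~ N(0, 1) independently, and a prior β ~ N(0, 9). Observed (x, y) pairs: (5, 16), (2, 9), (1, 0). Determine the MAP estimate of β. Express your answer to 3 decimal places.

log p(β | y) = −Σ(yᵢ − βxᵢ)²/(2·1) − β²/(2·9) + const.
Setting the derivative to zero: Σxᵢ(yᵢ − βxᵢ)/1 − β/9 = 0, so β = Σxᵢyᵢ / (Σxᵢ² + σ²/τ²).
Σxᵢyᵢ = 5·16 + 2·9 + 1·0 = 98; Σxᵢ² = 30; σ²/τ² = 1/9.
β̂_MAP = 98 / (30 + 1/9) = 98/(271/9) = 882/271 ≈ 3.255.

β̂_MAP = 3.255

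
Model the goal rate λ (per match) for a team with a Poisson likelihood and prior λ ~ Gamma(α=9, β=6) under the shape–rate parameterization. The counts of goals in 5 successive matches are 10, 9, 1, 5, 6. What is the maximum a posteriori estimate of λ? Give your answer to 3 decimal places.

Σxᵢ = 10+9+1+5+6 = 31, with n = 5.
Posterior ∝ λ^8e^(−6λ) · λ^31e^(−5λ) = λ^39e^(−11λ), i.e. Gamma(shape=40, rate=11).
The mode of a Gamma(a, b) with a ≥ 1 (shape–rate) is (a−1)/b = 39/11 ≈ 3.545.

λ̂_MAP = 3.545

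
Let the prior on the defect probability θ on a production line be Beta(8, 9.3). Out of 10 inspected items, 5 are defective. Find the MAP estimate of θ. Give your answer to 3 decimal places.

Prior: Beta(8, 9.3).
Data: 5 successes in 10 trials. The binomial likelihood contributes θ^5(1−θ)^5, so the posterior is Beta(8+5, 9.3+5) = Beta(13, 14.3).
For Beta(a, b) with a, b > 1 the mode is (a−1)/(a+b−2) = 12/25.3 ≈ 0.474.

θ̂_MAP = 0.474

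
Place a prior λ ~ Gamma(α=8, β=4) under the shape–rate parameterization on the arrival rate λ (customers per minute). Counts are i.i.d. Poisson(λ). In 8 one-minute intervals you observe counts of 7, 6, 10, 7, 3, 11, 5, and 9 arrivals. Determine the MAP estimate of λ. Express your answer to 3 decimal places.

λ̂_MAP = 5.417

Σxᵢ = 7+6+10+7+3+11+5+9 = 58, with n = 8.
Posterior ∝ λ^7e^(−4λ) · λ^58e^(−8λ) = λ^65e^(−12λ), i.e. Gamma(shape=66, rate=12).
The mode of a Gamma(a, b) with a ≥ 1 (shape–rate) is (a−1)/b = 65/12 ≈ 5.417.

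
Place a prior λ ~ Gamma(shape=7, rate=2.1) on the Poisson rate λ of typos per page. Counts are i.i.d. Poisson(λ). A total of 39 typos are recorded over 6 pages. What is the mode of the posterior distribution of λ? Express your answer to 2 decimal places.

λ̂_MAP = 5.56

Σxᵢ = 39, n = 6.
Posterior ∝ λ^6e^(−2.1λ) · λ^39e^(−6λ) = λ^45e^(−8.1λ), i.e. Gamma(shape=46, rate=8.1).
The mode of a Gamma(a, b) with a ≥ 1 (shape–rate) is (a−1)/b = 45/8.1 ≈ 5.56.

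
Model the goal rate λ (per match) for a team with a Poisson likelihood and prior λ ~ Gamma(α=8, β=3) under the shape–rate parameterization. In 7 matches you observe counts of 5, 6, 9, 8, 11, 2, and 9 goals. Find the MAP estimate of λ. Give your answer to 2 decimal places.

Σxᵢ = 5+6+9+8+11+2+9 = 50, with n = 7.
Posterior ∝ λ^7e^(−3λ) · λ^50e^(−7λ) = λ^57e^(−10λ), i.e. Gamma(shape=58, rate=10).
The mode of a Gamma(a, b) with a ≥ 1 (shape–rate) is (a−1)/b = 57/10 ≈ 5.70.

λ̂_MAP = 5.70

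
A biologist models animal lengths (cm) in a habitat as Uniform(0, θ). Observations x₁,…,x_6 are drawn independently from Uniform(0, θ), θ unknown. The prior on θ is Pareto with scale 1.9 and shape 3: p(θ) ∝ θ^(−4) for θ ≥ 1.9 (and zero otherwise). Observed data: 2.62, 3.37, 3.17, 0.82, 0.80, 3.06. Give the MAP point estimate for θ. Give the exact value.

The Uniform(0, θ) likelihood is θ^(−n) for θ ≥ max(xᵢ), zero otherwise. Here max(xᵢ) = 3.37.
Posterior ∝ θ^(−4) · θ^(−6) = θ^(−10) on θ ≥ max(1.9, 3.37) = 3.37.
This density is strictly decreasing in θ, so the posterior mode lies at the lower boundary of the support.

θ̂_MAP = 3.37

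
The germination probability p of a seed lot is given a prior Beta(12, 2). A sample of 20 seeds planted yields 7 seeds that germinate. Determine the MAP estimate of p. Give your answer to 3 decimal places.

p̂_MAP = 0.563

Prior: Beta(12, 2).
Data: 7 successes in 20 trials. The binomial likelihood contributes p^7(1−p)^13, so the posterior is Beta(12+7, 2+13) = Beta(19, 15).
For Beta(a, b) with a, b > 1 the mode is (a−1)/(a+b−2) = 18/32 ≈ 0.563.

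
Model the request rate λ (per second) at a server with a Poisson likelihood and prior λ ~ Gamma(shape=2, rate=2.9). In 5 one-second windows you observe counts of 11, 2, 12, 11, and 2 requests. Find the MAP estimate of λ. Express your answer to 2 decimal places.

λ̂_MAP = 4.94

Σxᵢ = 11+2+12+11+2 = 38, with n = 5.
Posterior ∝ λe^(−2.9λ) · λ^38e^(−5λ) = λ^39e^(−7.9λ), i.e. Gamma(shape=40, rate=7.9).
The mode of a Gamma(a, b) with a ≥ 1 (shape–rate) is (a−1)/b = 39/7.9 ≈ 4.94.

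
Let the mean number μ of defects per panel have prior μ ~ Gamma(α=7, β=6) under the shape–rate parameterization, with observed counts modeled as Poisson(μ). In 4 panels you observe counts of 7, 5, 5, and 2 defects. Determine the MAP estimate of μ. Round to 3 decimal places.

Σxᵢ = 7+5+5+2 = 19, with n = 4.
Posterior ∝ μ^6e^(−6μ) · μ^19e^(−4μ) = μ^25e^(−10μ), i.e. Gamma(shape=26, rate=10).
The mode of a Gamma(a, b) with a ≥ 1 (shape–rate) is (a−1)/b = 25/10 ≈ 2.500.

μ̂_MAP = 2.500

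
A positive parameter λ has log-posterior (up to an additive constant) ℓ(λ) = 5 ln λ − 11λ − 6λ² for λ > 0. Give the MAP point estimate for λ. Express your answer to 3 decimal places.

ℓ'(λ) = 5/λ − 11 − 12λ. Setting this to zero and multiplying by λ: 12λ² + 11λ − 5 = 0.
λ = (−11 + √(11² + 4·12·5)) / (2·12) = (−11 + √361) / 24 = (−11 + 19)/24 = 1/3.
ℓ''(λ) = −5/λ² − 12 < 0, confirming a maximum.

λ̂_MAP = 0.333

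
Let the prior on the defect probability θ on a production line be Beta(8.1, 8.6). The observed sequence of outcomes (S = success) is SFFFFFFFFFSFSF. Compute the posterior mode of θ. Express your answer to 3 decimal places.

θ̂_MAP = 0.352

Prior: Beta(8.1, 8.6).
Data: 3 successes in 14 trials (from the sequence). The binomial likelihood contributes θ^3(1−θ)^11, so the posterior is Beta(8.1+3, 8.6+11) = Beta(11.1, 19.6).
For Beta(a, b) with a, b > 1 the mode is (a−1)/(a+b−2) = 10.1/28.7 ≈ 0.352.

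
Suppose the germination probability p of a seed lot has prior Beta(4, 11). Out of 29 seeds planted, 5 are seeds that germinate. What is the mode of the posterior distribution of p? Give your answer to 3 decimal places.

p̂_MAP = 0.190

Prior: Beta(4, 11).
Data: 5 successes in 29 trials. The binomial likelihood contributes p^5(1−p)^24, so the posterior is Beta(4+5, 11+24) = Beta(9, 35).
For Beta(a, b) with a, b > 1 the mode is (a−1)/(a+b−2) = 8/42 ≈ 0.190.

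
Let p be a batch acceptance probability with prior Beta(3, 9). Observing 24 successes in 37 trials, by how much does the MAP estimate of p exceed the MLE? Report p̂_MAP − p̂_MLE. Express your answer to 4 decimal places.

Posterior is Beta(27, 22); MAP = (27−1)/(49−2) = 26/47 ≈ 0.55319.
MLE ignores the prior: p̂_MLE = k/n = 24/37 ≈ 0.64865.
Difference = 26/47 − 24/37 = -166/1739 ≈ -0.0955.

MAP − MLE = -0.0955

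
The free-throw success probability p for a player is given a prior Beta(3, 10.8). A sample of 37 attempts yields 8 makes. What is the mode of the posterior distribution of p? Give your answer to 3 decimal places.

Prior: Beta(3, 10.8).
Data: 8 successes in 37 trials. The binomial likelihood contributes p^8(1−p)^29, so the posterior is Beta(3+8, 10.8+29) = Beta(11, 39.8).
For Beta(a, b) with a, b > 1 the mode is (a−1)/(a+b−2) = 10/48.8 ≈ 0.205.

p̂_MAP = 0.205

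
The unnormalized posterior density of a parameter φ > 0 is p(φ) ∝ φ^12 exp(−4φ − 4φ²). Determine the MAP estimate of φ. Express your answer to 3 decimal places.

ℓ'(φ) = 12/φ − 4 − 8φ. Setting this to zero and multiplying by φ: 8φ² + 4φ − 12 = 0.
φ = (−4 + √(4² + 4·8·12)) / (2·8) = (−4 + √400) / 16 = (−4 + 20)/16 = 1.
ℓ''(φ) = −12/φ² − 8 < 0, confirming a maximum.

φ̂_MAP = 1.000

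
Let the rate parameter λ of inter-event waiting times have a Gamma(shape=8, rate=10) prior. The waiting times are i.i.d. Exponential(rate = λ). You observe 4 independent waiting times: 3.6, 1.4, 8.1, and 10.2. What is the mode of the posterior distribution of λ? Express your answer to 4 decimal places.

λ̂_MAP = 0.3303

The Exponential(rate=λ) likelihood is ∝ λ^n e^(−λΣtᵢ). Here n = 4 and Σtᵢ = 3.6 + 1.4 + 8.1 + 10.2 = 23.3.
Posterior ∝ λ^7e^(−10λ) · λ^4e^(−23.3λ) = λ^11e^(−33.3λ), i.e. Gamma(12, 33.3).
Mode = (a−1)/b = 11/33.3 ≈ 0.3303.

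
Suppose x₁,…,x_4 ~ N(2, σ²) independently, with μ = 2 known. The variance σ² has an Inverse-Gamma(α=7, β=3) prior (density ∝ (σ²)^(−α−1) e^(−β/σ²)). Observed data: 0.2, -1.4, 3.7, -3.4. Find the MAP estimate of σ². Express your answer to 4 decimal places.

σ̂²_MAP = 2.6425

Sum of squared deviations about the known mean: SS = (0.2−2)² + (-1.4−2)² + (3.7−2)² + (-3.4−2)² = 46.85.
The Normal likelihood contributes (σ²)^(−n/2) exp(−SS/(2σ²)), so the posterior is Inverse-Gamma(α + n/2, β + SS/2) = Inverse-Gamma(9, 26.425).
The mode of Inverse-Gamma(a, b) is b/(a+1) = 26.425/10 ≈ 2.6425.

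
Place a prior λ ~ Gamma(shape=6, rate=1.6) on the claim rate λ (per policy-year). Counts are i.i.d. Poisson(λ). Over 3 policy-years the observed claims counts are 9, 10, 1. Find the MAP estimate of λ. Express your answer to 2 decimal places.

λ̂_MAP = 5.43

Σxᵢ = 9+10+1 = 20, with n = 3.
Posterior ∝ λ^5e^(−1.6λ) · λ^20e^(−3λ) = λ^25e^(−4.6λ), i.e. Gamma(shape=26, rate=4.6).
The mode of a Gamma(a, b) with a ≥ 1 (shape–rate) is (a−1)/b = 25/4.6 ≈ 5.43.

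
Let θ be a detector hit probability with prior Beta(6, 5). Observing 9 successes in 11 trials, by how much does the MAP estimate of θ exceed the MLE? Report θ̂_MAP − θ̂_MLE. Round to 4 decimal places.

Posterior is Beta(15, 7); MAP = (15−1)/(22−2) = 14/20 ≈ 0.70000.
MLE ignores the prior: θ̂_MLE = k/n = 9/11 ≈ 0.81818.
Difference = 14/20 − 9/11 = -13/110 ≈ -0.1182.

MAP − MLE = -0.1182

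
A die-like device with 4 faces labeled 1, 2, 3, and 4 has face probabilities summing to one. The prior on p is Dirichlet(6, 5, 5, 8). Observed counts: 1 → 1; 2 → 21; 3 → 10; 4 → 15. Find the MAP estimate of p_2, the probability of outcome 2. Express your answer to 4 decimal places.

MAP estimate: 0.3731

The posterior is Dirichlet(αᵢ + nᵢ) = Dirichlet(7, 26, 15, 23).
For a Dirichlet(a₁,…,a_K) with all aᵢ > 1, the mode has j-th component (aⱼ − 1)/(Σaᵢ − K).
Here Σaᵢ = 71 and K = 4, so p_2 = (26 − 1)/(71 − 4) = 25/67 ≈ 0.3731.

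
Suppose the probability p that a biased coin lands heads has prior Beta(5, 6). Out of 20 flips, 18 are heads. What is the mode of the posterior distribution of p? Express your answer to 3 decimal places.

p̂_MAP = 0.759

Prior: Beta(5, 6).
Data: 18 successes in 20 trials. The binomial likelihood contributes p^18(1−p)^2, so the posterior is Beta(5+18, 6+2) = Beta(23, 8).
For Beta(a, b) with a, b > 1 the mode is (a−1)/(a+b−2) = 22/29 ≈ 0.759.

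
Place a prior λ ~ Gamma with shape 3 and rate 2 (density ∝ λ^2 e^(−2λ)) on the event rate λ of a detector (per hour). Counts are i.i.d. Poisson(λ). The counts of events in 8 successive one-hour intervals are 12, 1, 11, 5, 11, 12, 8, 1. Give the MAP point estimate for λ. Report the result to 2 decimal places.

Σxᵢ = 12+1+11+5+11+12+8+1 = 61, with n = 8.
Posterior ∝ λ^2e^(−2λ) · λ^61e^(−8λ) = λ^63e^(−10λ), i.e. Gamma(shape=64, rate=10).
The mode of a Gamma(a, b) with a ≥ 1 (shape–rate) is (a−1)/b = 63/10 ≈ 6.30.

λ̂_MAP = 6.30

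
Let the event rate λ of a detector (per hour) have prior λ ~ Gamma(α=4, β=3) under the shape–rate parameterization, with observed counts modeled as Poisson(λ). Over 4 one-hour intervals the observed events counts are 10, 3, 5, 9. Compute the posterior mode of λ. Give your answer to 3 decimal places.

Σxᵢ = 10+3+5+9 = 27, with n = 4.
Posterior ∝ λ^3e^(−3λ) · λ^27e^(−4λ) = λ^30e^(−7λ), i.e. Gamma(shape=31, rate=7).
The mode of a Gamma(a, b) with a ≥ 1 (shape–rate) is (a−1)/b = 30/7 ≈ 4.286.

λ̂_MAP = 4.286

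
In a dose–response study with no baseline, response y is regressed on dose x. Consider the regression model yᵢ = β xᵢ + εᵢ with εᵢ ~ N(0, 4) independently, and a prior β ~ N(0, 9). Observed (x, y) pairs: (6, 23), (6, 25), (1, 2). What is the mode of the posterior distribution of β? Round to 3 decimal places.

log p(β | y) = −Σ(yᵢ − βxᵢ)²/(2·4) − β²/(2·9) + const.
Setting the derivative to zero: Σxᵢ(yᵢ − βxᵢ)/4 − β/9 = 0, so β = Σxᵢyᵢ / (Σxᵢ² + σ²/τ²).
Σxᵢyᵢ = 6·23 + 6·25 + 1·2 = 290; Σxᵢ² = 73; σ²/τ² = 4/9.
β̂_MAP = 290 / (73 + 4/9) = 290/(661/9) = 2610/661 ≈ 3.949.

β̂_MAP = 3.949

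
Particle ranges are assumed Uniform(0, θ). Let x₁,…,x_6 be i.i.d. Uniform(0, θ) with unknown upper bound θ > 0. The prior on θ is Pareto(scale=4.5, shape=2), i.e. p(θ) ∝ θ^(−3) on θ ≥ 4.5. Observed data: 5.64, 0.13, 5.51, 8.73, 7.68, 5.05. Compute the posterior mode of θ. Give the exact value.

The Uniform(0, θ) likelihood is θ^(−n) for θ ≥ max(xᵢ), zero otherwise. Here max(xᵢ) = 8.73.
Posterior ∝ θ^(−3) · θ^(−6) = θ^(−9) on θ ≥ max(4.5, 8.73) = 8.73.
This density is strictly decreasing in θ, so the posterior mode lies at the lower boundary of the support.

θ̂_MAP = 8.73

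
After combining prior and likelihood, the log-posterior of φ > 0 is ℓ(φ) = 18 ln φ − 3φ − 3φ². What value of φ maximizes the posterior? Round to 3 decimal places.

ℓ'(φ) = 18/φ − 3 − 6φ. Setting this to zero and multiplying by φ: 6φ² + 3φ − 18 = 0.
φ = (−3 + √(3² + 4·6·18)) / (2·6) = (−3 + √441) / 12 = (−3 + 21)/12 = 3/2.
ℓ''(φ) = −18/φ² − 6 < 0, confirming a maximum.

φ̂_MAP = 1.500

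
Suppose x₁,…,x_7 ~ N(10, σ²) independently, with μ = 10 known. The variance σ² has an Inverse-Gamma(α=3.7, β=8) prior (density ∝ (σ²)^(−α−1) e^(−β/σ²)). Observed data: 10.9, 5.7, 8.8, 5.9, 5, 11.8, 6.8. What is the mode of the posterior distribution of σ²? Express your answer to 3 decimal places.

Sum of squared deviations about the known mean: SS = (10.9−10)² + (5.7−10)² + (8.8−10)² + (5.9−10)² + (5−10)² + (11.8−10)² + (6.8−10)² = 76.03.
The Normal likelihood contributes (σ²)^(−n/2) exp(−SS/(2σ²)), so the posterior is Inverse-Gamma(α + n/2, β + SS/2) = Inverse-Gamma(7.2, 46.015).
The mode of Inverse-Gamma(a, b) is b/(a+1) = 46.015/8.2 ≈ 5.612.

σ̂²_MAP = 5.612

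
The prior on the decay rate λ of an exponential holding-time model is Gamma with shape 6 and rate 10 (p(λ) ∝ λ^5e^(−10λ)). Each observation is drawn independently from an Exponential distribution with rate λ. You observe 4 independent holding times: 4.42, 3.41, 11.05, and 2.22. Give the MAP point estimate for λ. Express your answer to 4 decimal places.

λ̂_MAP = 0.2894

The Exponential(rate=λ) likelihood is ∝ λ^n e^(−λΣtᵢ). Here n = 4 and Σtᵢ = 4.42 + 3.41 + 11.05 + 2.22 = 21.10.
Posterior ∝ λ^5e^(−10λ) · λ^4e^(−21.10λ) = λ^9e^(−31.10λ), i.e. Gamma(10, 31.10).
Mode = (a−1)/b = 9/31.10 ≈ 0.2894.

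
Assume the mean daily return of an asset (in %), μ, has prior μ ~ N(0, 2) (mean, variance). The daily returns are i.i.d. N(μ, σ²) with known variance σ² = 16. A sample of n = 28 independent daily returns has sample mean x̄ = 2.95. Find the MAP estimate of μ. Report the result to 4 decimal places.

μ̂_MAP = 2.2944

n = 28, x̄ = 2.95.
For a Normal prior and Normal likelihood with known variance, the posterior is Normal; its mode equals its mean, the precision-weighted average.
Prior precision 1/σ₀² = 1/2 = 0.5; data precision n/σ² = 28/16 = 1.75.
μ̂ = (0.5·0 + 1.75·2.95) / (0.5 + 1.75) = 5.1625/2.25 = 413/180 ≈ 2.2944.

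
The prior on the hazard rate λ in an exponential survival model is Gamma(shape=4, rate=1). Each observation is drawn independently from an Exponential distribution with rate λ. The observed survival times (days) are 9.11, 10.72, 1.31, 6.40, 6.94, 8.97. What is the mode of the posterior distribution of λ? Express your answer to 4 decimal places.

λ̂_MAP = 0.2025

The Exponential(rate=λ) likelihood is ∝ λ^n e^(−λΣtᵢ). Here n = 6 and Σtᵢ = 9.11 + 10.72 + 1.31 + 6.40 + 6.94 + 8.97 = 43.45.
Posterior ∝ λ^3e^(−1λ) · λ^6e^(−43.45λ) = λ^9e^(−44.45λ), i.e. Gamma(10, 44.45).
Mode = (a−1)/b = 9/44.45 ≈ 0.2025.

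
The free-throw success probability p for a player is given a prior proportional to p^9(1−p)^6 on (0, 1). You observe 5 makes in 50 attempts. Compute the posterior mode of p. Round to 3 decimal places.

p̂_MAP = 0.215

The prior density ∝ p^9(1−p)^6 is the kernel of Beta(10, 7).
Data: 5 successes in 50 trials. The binomial likelihood contributes p^5(1−p)^45, so the posterior is Beta(10+5, 7+45) = Beta(15, 52).
For Beta(a, b) with a, b > 1 the mode is (a−1)/(a+b−2) = 14/65 ≈ 0.215.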